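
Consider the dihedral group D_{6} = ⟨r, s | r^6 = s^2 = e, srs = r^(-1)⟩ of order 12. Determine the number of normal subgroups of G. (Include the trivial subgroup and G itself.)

G has 16 subgroups. Checking conjugation-invariance by order — order 1: 1/1 normal; order 2: 1/7 normal; order 3: 1/1 normal; order 4: 0/3 normal; order 6: 3/3 normal; order 12: 1/1 normal.
Total normal subgroups: 7.

7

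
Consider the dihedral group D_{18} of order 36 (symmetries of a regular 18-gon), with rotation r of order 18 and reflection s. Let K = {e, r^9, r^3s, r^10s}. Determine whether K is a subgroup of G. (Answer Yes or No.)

Closure fails: r^3s · r^9 = r^12s ∉ K. So K is not a subgroup.

No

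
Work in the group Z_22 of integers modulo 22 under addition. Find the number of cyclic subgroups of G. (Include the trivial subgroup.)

Group the elements of G by the cyclic subgroup they generate; each cyclic subgroup of order d accounts for φ(d) elements.
Cyclic subgroups by order — order 1: 1; order 2: 1; order 11: 1; order 22: 1.
Total: 4.

4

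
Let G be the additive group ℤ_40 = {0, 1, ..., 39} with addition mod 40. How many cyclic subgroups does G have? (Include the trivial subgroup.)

8

Group the elements of G by the cyclic subgroup they generate; each cyclic subgroup of order d accounts for φ(d) elements.
Cyclic subgroups by order — order 1: 1; order 2: 1; order 4: 1; order 5: 1; order 8: 1; order 10: 1; order 20: 1; order 40: 1.
Total: 8.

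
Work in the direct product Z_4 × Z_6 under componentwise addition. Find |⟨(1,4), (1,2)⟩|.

|⟨(1,4)⟩| = 12 and |⟨(1,2)⟩| = 12, so |H| is a multiple of lcm(12, 12) = 12 and divides |G| = 24.
Closing under the operation: H = {(0,0), (0,2), (0,4), (1,0), (1,2), (1,4), (2,0), (2,2), (2,4), (3,0), (3,2), (3,4)}, so |H| = 12.

12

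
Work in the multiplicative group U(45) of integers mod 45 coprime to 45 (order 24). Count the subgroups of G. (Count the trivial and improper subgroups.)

|G| = 24, so by Lagrange every subgroup order divides 24. Divisors: 1, 2, 3, 4, 6, 8, 12, 24.
Subgroups by order — order 1: 1; order 2: 3; order 3: 1; order 4: 3; order 6: 3; order 8: 1; order 12: 3; order 24: 1.
Total: 1 + 3 + 1 + 3 + 3 + 1 + 3 + 1 = 16.

16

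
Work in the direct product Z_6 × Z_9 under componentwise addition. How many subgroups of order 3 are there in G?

4

|G| = 54 and 3 | 54, so subgroups of order 3 are possible by Lagrange.
The subgroups of order 3 are: {(0,0), (0,3), (0,6)}; {(0,0), (2,0), (4,0)}; {(0,0), (2,3), (4,6)}; {(0,0), (2,6), (4,3)}.
So G has 4 subgroups of order 3.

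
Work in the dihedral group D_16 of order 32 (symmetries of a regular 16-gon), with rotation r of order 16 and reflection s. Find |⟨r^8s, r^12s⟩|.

8

|⟨r^8s⟩| = 2 and |⟨r^12s⟩| = 2, so |H| is a multiple of lcm(2, 2) = 2 and divides |G| = 32.
Closing under the operation: H = {e, r^4, r^8, r^12, s, r^4s, r^8s, r^12s}, so |H| = 8.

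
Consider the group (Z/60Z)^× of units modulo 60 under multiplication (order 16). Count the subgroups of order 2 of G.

|G| = 16 and 2 | 16, so subgroups of order 2 are possible by Lagrange.
The subgroups of order 2 are: {1, 11}; {1, 19}; {1, 29}; {1, 31}; … (7 in all).
So G has 7 subgroups of order 2.

7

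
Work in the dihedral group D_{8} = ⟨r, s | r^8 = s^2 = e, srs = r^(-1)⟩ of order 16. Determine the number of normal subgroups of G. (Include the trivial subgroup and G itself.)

7

G has 19 subgroups. Checking conjugation-invariance by order — order 1: 1/1 normal; order 2: 1/9 normal; order 4: 1/5 normal; order 8: 3/3 normal; order 16: 1/1 normal.
Total normal subgroups: 7.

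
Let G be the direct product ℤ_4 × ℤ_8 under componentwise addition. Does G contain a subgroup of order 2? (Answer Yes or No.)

2 | 32. A subgroup of order 2 is {(0,0), (0,4)}.

Yes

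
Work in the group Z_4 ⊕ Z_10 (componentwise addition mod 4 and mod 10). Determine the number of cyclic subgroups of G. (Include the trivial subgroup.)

12

A cyclic subgroup of order d is generated by each of its φ(d) elements of order d, so the cyclic subgroups of order d number (#elements of order d)/φ(d).
Cyclic subgroups by order — order 1: 1; order 2: 3; order 4: 2; order 5: 1; order 10: 3; order 20: 2.
Total: 12.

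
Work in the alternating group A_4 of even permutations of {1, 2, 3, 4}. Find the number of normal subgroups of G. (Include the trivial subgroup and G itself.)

3

G has 10 subgroups. Checking conjugation-invariance by order — order 1: 1/1 normal; order 2: 0/3 normal; order 3: 0/4 normal; order 4: 1/1 normal; order 12: 1/1 normal.
Total normal subgroups: 3.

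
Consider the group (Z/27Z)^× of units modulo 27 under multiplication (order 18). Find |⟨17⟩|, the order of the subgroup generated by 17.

6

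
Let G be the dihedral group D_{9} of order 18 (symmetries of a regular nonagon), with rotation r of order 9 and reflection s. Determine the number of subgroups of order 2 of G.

9

|G| = 18 and 2 | 18, so subgroups of order 2 are possible by Lagrange.
The subgroups of order 2 are: {e, r^2s}; {e, r^3s}; {e, r^4s}; {e, r^5s}; … (9 in all).
So G has 9 subgroups of order 2.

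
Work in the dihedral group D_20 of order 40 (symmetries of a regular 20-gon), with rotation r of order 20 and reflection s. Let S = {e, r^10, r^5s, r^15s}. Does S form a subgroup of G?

|S| = 4 divides |G| = 40, consistent with Lagrange.
S contains the identity, every element's inverse is in S, and S is closed under ·: it is a subgroup.

Yes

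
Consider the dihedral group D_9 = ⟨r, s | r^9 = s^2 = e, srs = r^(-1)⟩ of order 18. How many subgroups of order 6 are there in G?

|G| = 18 and 6 | 18, so subgroups of order 6 are possible by Lagrange.
The subgroups of order 6 are: {e, r^3, r^6, r^2s, r^5s, r^8s}; {e, r^3, r^6, s, r^3s, r^6s}; {e, r^3, r^6, rs, r^4s, r^7s}.
So G has 3 subgroups of order 6.

3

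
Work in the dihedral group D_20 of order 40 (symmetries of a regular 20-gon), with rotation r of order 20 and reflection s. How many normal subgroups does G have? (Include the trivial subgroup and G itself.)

9

G has 48 subgroups. Checking conjugation-invariance by order — order 1: 1/1 normal; order 2: 1/21 normal; order 4: 1/11 normal; order 5: 1/1 normal; order 8: 0/5 normal; order 10: 1/5 normal; order 20: 3/3 normal; order 40: 1/1 normal.
Total normal subgroups: 9.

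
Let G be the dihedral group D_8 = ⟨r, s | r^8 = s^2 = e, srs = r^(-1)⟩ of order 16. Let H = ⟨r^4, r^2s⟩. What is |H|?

4

|⟨r^4⟩| = 2 and |⟨r^2s⟩| = 2, so |H| is a multiple of lcm(2, 2) = 2 and divides |G| = 16.
Closing under the operation: H = {e, r^4, r^2s, r^6s}, so |H| = 4.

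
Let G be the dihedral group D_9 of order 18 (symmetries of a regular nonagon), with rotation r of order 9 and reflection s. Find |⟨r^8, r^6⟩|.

|⟨r^8⟩| = 9 and |⟨r^6⟩| = 3, so |H| is a multiple of lcm(9, 3) = 9 and divides |G| = 18.
Closing under the operation: H = {e, r, r^2, r^3, r^4, r^5, r^6, r^7, r^8}, so |H| = 9.

9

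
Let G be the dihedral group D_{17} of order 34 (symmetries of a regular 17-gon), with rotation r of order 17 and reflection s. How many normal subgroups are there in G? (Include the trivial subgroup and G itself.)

3

G has 20 subgroups. Checking conjugation-invariance by order — order 1: 1/1 normal; order 2: 0/17 normal; order 17: 1/1 normal; order 34: 1/1 normal.
Total normal subgroups: 3.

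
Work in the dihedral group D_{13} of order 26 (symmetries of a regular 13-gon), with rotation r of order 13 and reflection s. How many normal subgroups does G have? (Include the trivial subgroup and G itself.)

G has 16 subgroups. Checking conjugation-invariance by order — order 1: 1/1 normal; order 2: 0/13 normal; order 13: 1/1 normal; order 26: 1/1 normal.
Total normal subgroups: 3.

3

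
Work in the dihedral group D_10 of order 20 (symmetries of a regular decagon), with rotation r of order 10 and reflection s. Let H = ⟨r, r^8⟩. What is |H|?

|⟨r⟩| = 10 and |⟨r^8⟩| = 5, so |H| is a multiple of lcm(10, 5) = 10 and divides |G| = 20.
Closing under the operation: H = {e, r, r^2, r^3, r^4, r^5, r^6, r^7, r^8, r^9}, so |H| = 10.

10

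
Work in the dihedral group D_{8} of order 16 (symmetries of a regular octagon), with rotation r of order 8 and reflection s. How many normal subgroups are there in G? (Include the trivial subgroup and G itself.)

G has 19 subgroups. Checking conjugation-invariance by order — order 1: 1/1 normal; order 2: 1/9 normal; order 4: 1/5 normal; order 8: 3/3 normal; order 16: 1/1 normal.
Total normal subgroups: 7.

7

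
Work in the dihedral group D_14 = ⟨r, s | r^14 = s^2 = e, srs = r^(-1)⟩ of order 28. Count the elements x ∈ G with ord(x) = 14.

6

The elements of order 14 are: r, r^3, r^5, r^9, r^11, r^13.
That's 6.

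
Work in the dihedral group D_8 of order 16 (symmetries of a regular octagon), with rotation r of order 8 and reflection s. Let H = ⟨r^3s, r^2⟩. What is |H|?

8

|⟨r^3s⟩| = 2 and |⟨r^2⟩| = 4, so |H| is a multiple of lcm(2, 4) = 4 and divides |G| = 16.
Closing under the operation: H = {e, r^2, r^4, r^6, rs, r^3s, r^5s, r^7s}, so |H| = 8.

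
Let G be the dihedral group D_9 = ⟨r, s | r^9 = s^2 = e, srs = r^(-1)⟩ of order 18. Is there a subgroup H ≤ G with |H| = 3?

3 | 18. A subgroup of order 3 is {e, r^3, r^6}.

Yes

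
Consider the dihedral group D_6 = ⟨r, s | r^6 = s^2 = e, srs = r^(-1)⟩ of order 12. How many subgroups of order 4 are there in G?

|G| = 12 and 4 | 12, so subgroups of order 4 are possible by Lagrange.
The subgroups of order 4 are: {e, r^3, r^2s, r^5s}; {e, r^3, s, r^3s}; {e, r^3, rs, r^4s}.
So G has 3 subgroups of order 4.

3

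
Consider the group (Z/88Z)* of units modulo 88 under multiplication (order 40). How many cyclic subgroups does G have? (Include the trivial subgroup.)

16

A cyclic subgroup of order d is generated by each of its φ(d) elements of order d, so the cyclic subgroups of order d number (#elements of order d)/φ(d).
Cyclic subgroups by order — order 1: 1; order 2: 7; order 5: 1; order 10: 7.
Total: 16.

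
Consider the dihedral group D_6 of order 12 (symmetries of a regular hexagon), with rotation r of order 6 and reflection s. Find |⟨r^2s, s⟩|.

6

|⟨r^2s⟩| = 2 and |⟨s⟩| = 2, so |H| is a multiple of lcm(2, 2) = 2 and divides |G| = 12.
Closing under the operation: H = {e, r^2, r^4, s, r^2s, r^4s}, so |H| = 6.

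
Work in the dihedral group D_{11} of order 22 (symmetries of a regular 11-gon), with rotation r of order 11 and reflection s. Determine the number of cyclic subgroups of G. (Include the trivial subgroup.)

13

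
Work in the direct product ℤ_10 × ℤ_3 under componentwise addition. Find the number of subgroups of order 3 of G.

1

|G| = 30 and 3 | 30, so subgroups of order 3 are possible by Lagrange.
The subgroups of order 3 are: {(0,0), (0,1), (0,2)}.
So G has 1 subgroup of order 3.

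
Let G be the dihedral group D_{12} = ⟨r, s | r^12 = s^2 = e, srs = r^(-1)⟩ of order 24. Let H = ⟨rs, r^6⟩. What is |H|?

|⟨rs⟩| = 2 and |⟨r^6⟩| = 2, so |H| is a multiple of lcm(2, 2) = 2 and divides |G| = 24.
Closing under the operation: H = {e, r^6, rs, r^7s}, so |H| = 4.

4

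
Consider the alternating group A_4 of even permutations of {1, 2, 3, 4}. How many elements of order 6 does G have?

0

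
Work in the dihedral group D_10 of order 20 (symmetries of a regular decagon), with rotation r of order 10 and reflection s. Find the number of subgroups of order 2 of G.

11

|G| = 20 and 2 | 20, so subgroups of order 2 are possible by Lagrange.
The subgroups of order 2 are: {e, r^2s}; {e, r^3s}; {e, r^4s}; {e, r^5}; … (11 in all).
So G has 11 subgroups of order 2.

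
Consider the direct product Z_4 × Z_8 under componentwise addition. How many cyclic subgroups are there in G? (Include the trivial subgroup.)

Group the elements of G by the cyclic subgroup they generate; each cyclic subgroup of order d accounts for φ(d) elements.
Cyclic subgroups by order — order 1: 1; order 2: 3; order 4: 6; order 8: 4.
Total: 14.

14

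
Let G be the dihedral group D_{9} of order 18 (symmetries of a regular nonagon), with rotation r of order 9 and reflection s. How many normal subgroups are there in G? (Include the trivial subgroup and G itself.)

G has 16 subgroups. Checking conjugation-invariance by order — order 1: 1/1 normal; order 2: 0/9 normal; order 3: 1/1 normal; order 6: 0/3 normal; order 9: 1/1 normal; order 18: 1/1 normal.
Total normal subgroups: 4.

4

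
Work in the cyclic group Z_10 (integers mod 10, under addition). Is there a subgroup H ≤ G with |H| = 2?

Yes

2 | 10. A subgroup of order 2 is {0, 5}.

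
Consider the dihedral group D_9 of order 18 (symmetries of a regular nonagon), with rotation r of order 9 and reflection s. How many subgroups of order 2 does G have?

9

|G| = 18 and 2 | 18, so subgroups of order 2 are possible by Lagrange.
The subgroups of order 2 are: {e, r^2s}; {e, r^3s}; {e, r^4s}; {e, r^5s}; … (9 in all).
So G has 9 subgroups of order 2.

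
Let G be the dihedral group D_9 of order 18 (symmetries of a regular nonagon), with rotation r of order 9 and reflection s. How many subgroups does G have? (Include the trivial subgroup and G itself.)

16

|G| = 18, so by Lagrange every subgroup order divides 18. Divisors: 1, 2, 3, 6, 9, 18.
Subgroups by order — order 1: 1; order 2: 9; order 3: 1; order 6: 3; order 9: 1; order 18: 1.
Total: 1 + 9 + 1 + 3 + 1 + 1 = 16.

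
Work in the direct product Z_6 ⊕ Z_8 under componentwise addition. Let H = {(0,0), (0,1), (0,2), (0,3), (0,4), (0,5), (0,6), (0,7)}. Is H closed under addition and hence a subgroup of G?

|H| = 8 divides |G| = 48, consistent with Lagrange.
H contains the identity, every element's inverse is in H, and H is closed under +: it is a subgroup.
In fact H = ⟨(0,1)⟩.

Yes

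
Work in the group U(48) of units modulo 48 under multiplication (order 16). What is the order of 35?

Compute successive powers of 35 mod 48: 35, 25, 11, 1; 35^4 ≡ 1 (mod 48).
So |⟨35⟩| = 4.

4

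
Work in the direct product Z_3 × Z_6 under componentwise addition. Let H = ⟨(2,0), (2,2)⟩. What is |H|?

9

|⟨(2,0)⟩| = 3 and |⟨(2,2)⟩| = 3, so |H| is a multiple of lcm(3, 3) = 3 and divides |G| = 18.
Closing under the operation: H = {(0,0), (0,2), (0,4), (1,0), (1,2), (1,4), (2,0), (2,2), (2,4)}, so |H| = 9.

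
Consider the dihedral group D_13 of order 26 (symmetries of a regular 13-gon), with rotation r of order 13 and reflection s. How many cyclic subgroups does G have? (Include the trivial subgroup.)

15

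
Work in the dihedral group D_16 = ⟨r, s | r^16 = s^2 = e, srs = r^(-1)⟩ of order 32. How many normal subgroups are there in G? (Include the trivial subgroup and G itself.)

G has 36 subgroups. Checking conjugation-invariance by order — order 1: 1/1 normal; order 2: 1/17 normal; order 4: 1/9 normal; order 8: 1/5 normal; order 16: 3/3 normal; order 32: 1/1 normal.
Total normal subgroups: 8.

8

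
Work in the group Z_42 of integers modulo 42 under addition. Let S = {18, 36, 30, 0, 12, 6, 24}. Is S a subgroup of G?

Yes

|S| = 7 divides |G| = 42, consistent with Lagrange.
S contains the identity, every element's inverse is in S, and S is closed under +: it is a subgroup.
In fact S = ⟨18⟩.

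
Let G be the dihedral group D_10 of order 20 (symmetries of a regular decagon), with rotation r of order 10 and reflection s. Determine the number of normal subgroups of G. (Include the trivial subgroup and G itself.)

7

G has 22 subgroups. Checking conjugation-invariance by order — order 1: 1/1 normal; order 2: 1/11 normal; order 4: 0/5 normal; order 5: 1/1 normal; order 10: 3/3 normal; order 20: 1/1 normal.
Total normal subgroups: 7.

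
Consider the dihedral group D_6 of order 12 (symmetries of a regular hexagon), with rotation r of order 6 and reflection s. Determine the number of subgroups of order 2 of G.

|G| = 12 and 2 | 12, so subgroups of order 2 are possible by Lagrange.
The subgroups of order 2 are: {e, r^2s}; {e, r^3}; {e, r^3s}; {e, r^4s}; … (7 in all).
So G has 7 subgroups of order 2.

7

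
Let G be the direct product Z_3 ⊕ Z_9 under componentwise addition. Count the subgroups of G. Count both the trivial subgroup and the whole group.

|G| = 27, so by Lagrange every subgroup order divides 27. Divisors: 1, 3, 9, 27.
Subgroups by order — order 1: 1; order 3: 4; order 9: 4; order 27: 1.
Total: 1 + 4 + 4 + 1 = 10.

10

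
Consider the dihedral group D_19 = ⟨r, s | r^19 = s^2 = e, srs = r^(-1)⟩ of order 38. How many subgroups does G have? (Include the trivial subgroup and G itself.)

22

|G| = 38, so by Lagrange every subgroup order divides 38. Divisors: 1, 2, 19, 38.
Subgroups by order — order 1: 1; order 2: 19; order 19: 1; order 38: 1.
Total: 1 + 19 + 1 + 1 = 22.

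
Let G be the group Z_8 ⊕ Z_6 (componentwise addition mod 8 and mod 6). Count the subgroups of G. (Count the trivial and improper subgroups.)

|G| = 48, so by Lagrange every subgroup order divides 48. Divisors: 1, 2, 3, 4, 6, 8, 12, 16, 24, 48.
Subgroups by order — order 1: 1; order 2: 3; order 3: 1; order 4: 3; order 6: 3; order 8: 3; order 12: 3; order 16: 1; order 24: 3; order 48: 1.
Total: 1 + 3 + 1 + 3 + 3 + 3 + 3 + 1 + 3 + 1 = 22.

22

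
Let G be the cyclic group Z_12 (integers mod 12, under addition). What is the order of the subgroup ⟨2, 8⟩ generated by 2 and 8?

6

|⟨2⟩| = 6 and |⟨8⟩| = 3, so |H| is a multiple of lcm(6, 3) = 6 and divides |G| = 12.
Closing under the operation: H = {0, 2, 4, 6, 8, 10}, so |H| = 6.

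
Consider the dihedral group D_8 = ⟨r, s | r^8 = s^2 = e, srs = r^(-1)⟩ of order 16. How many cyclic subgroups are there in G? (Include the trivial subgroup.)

12

A cyclic subgroup of order d is generated by each of its φ(d) elements of order d, so the cyclic subgroups of order d number (#elements of order d)/φ(d).
Cyclic subgroups by order — order 1: 1; order 2: 9; order 4: 1; order 8: 1.
Total: 12.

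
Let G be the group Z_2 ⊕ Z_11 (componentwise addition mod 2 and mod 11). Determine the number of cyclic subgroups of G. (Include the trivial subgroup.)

4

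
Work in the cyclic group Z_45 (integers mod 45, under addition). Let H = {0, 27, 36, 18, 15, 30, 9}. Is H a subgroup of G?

|H| = 7 does not divide |G| = 45, so by Lagrange H is not a subgroup.

No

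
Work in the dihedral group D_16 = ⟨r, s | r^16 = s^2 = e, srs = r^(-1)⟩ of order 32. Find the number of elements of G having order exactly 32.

0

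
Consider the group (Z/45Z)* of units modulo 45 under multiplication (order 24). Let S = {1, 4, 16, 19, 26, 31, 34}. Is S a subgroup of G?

|S| = 7 does not divide |G| = 24, so by Lagrange S is not a subgroup.

No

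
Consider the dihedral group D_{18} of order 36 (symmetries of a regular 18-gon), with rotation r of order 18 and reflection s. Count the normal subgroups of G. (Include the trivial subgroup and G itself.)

G has 45 subgroups. Checking conjugation-invariance by order — order 1: 1/1 normal; order 2: 1/19 normal; order 3: 1/1 normal; order 4: 0/9 normal; order 6: 1/7 normal; order 9: 1/1 normal; order 12: 0/3 normal; order 18: 3/3 normal; order 36: 1/1 normal.
Total normal subgroups: 9.

9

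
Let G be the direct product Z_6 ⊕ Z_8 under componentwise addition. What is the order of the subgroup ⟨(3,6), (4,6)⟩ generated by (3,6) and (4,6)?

|⟨(3,6)⟩| = 4 and |⟨(4,6)⟩| = 12, so |H| is a multiple of lcm(4, 12) = 12 and divides |G| = 48.
Closing under the operation: H = {(0,0), (0,2), (0,4), (0,6), (1,0), (1,2), (1,4), (1,6), (2,0), (2,2), (2,4), (2,6), (3,0), (3,2), (3,4), (3,6), (4,0), (4,2), (4,4), (4,6), (5,0), (5,2), (5,4), (5,6)}, so |H| = 24.

24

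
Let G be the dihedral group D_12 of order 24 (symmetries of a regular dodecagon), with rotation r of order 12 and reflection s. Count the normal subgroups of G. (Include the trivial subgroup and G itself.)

9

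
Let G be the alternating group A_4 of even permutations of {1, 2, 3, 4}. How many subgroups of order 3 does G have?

4

|G| = 12 and 3 | 12, so subgroups of order 3 are possible by Lagrange.
The subgroups of order 3 are: {e, (1 2 3), (1 3 2)}; {e, (1 2 4), (1 4 2)}; {e, (1 3 4), (1 4 3)}; {e, (2 3 4), (2 4 3)}.
So G has 4 subgroups of order 3.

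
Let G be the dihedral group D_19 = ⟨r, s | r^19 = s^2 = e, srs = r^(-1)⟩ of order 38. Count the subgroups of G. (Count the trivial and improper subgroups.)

22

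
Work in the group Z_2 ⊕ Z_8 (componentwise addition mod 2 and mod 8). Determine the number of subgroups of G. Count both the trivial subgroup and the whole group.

|G| = 16, so by Lagrange every subgroup order divides 16. Divisors: 1, 2, 4, 8, 16.
Subgroups by order — order 1: 1; order 2: 3; order 4: 3; order 8: 3; order 16: 1.
Total: 1 + 3 + 3 + 3 + 1 = 11.

11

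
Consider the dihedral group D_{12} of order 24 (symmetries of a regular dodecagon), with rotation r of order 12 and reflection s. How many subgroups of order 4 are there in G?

7

|G| = 24 and 4 | 24, so subgroups of order 4 are possible by Lagrange.
The subgroups of order 4 are: {e, r^6, r^4s, r^10s}; {e, r^6, r^5s, r^11s}; {e, r^6, r^2s, r^8s}; {e, r^3, r^6, r^9}; … (7 in all).
So G has 7 subgroups of order 4.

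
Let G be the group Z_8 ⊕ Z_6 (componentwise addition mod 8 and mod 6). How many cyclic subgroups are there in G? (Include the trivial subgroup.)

Each element a generates a cyclic subgroup ⟨a⟩; distinct elements may generate the same one (a cyclic group of order d has φ(d) generators).
Cyclic subgroups by order — order 1: 1; order 2: 3; order 3: 1; order 4: 2; order 6: 3; order 8: 2; order 12: 2; order 24: 2.
Total: 16.

16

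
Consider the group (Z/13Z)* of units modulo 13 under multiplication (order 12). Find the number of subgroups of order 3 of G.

1

|G| = 12 and 3 | 12, so subgroups of order 3 are possible by Lagrange.
The subgroups of order 3 are: {1, 3, 9}.
So G has 1 subgroup of order 3.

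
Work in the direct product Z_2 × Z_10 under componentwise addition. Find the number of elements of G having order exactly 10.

An element (a,b) has order lcm(ord(a), ord(b)); count pairs with lcm equal to 10.
Enumerating gives 12 such elements.

12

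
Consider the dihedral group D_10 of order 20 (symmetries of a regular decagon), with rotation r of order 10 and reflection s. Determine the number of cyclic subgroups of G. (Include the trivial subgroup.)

14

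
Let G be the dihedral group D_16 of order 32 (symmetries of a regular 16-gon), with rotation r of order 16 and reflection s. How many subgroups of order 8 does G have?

|G| = 32 and 8 | 32, so subgroups of order 8 are possible by Lagrange.
The subgroups of order 8 are: {e, r^2, r^4, r^6, r^8, r^10, r^12, r^14}; {e, r^4, r^8, r^12, r^2s, r^6s, r^10s, r^14s}; {e, r^4, r^8, r^12, r^3s, r^7s, r^11s, r^15s}; {e, r^4, r^8, r^12, s, r^4s, r^8s, r^12s}; … (5 in all).
So G has 5 subgroups of order 8.

5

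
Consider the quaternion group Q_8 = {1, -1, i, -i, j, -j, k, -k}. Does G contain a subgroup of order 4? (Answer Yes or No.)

4 | 8. A subgroup of order 4 is {1, -1, i, -i}.

Yes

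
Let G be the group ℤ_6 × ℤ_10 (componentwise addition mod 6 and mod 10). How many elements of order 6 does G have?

An element (a,b) has order lcm(ord(a), ord(b)); count pairs with lcm equal to 6.
Enumerating gives 6 such elements.

6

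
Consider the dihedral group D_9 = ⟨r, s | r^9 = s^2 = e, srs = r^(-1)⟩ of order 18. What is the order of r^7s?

2

Computing powers of r^7s: the smallest k with (r^7s)^k = e is k = 2.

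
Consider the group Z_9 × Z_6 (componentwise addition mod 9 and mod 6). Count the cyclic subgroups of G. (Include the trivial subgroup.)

16

Each element a generates a cyclic subgroup ⟨a⟩; distinct elements may generate the same one (a cyclic group of order d has φ(d) generators).
Cyclic subgroups by order — order 1: 1; order 2: 1; order 3: 4; order 6: 4; order 9: 3; order 18: 3.
Total: 16.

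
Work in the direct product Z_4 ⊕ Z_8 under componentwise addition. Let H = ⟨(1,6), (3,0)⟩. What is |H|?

16

|⟨(1,6)⟩| = 4 and |⟨(3,0)⟩| = 4, so |H| is a multiple of lcm(4, 4) = 4 and divides |G| = 32.
Closing under the operation: H = {(0,0), (0,2), (0,4), (0,6), (1,0), (1,2), (1,4), (1,6), (2,0), (2,2), (2,4), (2,6), (3,0), (3,2), (3,4), (3,6)}, so |H| = 16.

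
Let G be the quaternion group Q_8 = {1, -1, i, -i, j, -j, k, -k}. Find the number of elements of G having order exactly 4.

6

The elements of order 4 are: i, -i, j, -j, k, -k.
That's 6.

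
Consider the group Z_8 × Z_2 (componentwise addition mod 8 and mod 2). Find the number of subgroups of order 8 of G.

|G| = 16 and 8 | 16, so subgroups of order 8 are possible by Lagrange.
The subgroups of order 8 are: {(0,0), (0,1), (2,0), (2,1), (4,0), (4,1), (6,0), (6,1)}; {(0,0), (1,0), (2,0), (3,0), (4,0), (5,0), (6,0), (7,0)}; {(0,0), (1,1), (2,0), (3,1), (4,0), (5,1), (6,0), (7,1)}.
So G has 3 subgroups of order 8.

3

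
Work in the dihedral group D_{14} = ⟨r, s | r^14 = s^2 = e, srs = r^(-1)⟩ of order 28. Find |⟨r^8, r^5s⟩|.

|⟨r^8⟩| = 7 and |⟨r^5s⟩| = 2, so |H| is a multiple of lcm(7, 2) = 14 and divides |G| = 28.
Closing under the operation: H = {e, r^2, r^4, r^6, r^8, r^10, r^12, rs, r^3s, r^5s, r^7s, r^9s, r^11s, r^13s}, so |H| = 14.

14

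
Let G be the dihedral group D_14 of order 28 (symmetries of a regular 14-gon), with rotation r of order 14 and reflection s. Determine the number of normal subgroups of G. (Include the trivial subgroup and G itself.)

7

G has 28 subgroups. Checking conjugation-invariance by order — order 1: 1/1 normal; order 2: 1/15 normal; order 4: 0/7 normal; order 7: 1/1 normal; order 14: 3/3 normal; order 28: 1/1 normal.
Total normal subgroups: 7.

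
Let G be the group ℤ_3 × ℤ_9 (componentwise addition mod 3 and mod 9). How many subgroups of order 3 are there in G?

|G| = 27 and 3 | 27, so subgroups of order 3 are possible by Lagrange.
The subgroups of order 3 are: {(0,0), (0,3), (0,6)}; {(0,0), (1,0), (2,0)}; {(0,0), (1,3), (2,6)}; {(0,0), (1,6), (2,3)}.
So G has 4 subgroups of order 3.

4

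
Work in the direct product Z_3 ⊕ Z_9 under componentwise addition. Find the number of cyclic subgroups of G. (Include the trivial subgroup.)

8

Group the elements of G by the cyclic subgroup they generate; each cyclic subgroup of order d accounts for φ(d) elements.
Cyclic subgroups by order — order 1: 1; order 3: 4; order 9: 3.
Total: 8.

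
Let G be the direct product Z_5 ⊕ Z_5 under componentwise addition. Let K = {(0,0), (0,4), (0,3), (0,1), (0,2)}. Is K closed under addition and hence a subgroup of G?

Yes

|K| = 5 divides |G| = 25, consistent with Lagrange.
K contains the identity, every element's inverse is in K, and K is closed under +: it is a subgroup.
In fact K = ⟨(0,1)⟩.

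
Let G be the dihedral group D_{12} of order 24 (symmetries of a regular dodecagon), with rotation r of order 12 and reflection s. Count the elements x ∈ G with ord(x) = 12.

4

The elements of order 12 are: r, r^5, r^7, r^11.
That's 4.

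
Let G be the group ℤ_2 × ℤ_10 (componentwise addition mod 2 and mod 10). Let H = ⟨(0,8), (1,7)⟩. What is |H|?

|⟨(0,8)⟩| = 5 and |⟨(1,7)⟩| = 10, so |H| is a multiple of lcm(5, 10) = 10 and divides |G| = 20.
Closing under the operation: H = {(0,0), (0,2), (0,4), (0,6), (0,8), (1,1), (1,3), (1,5), (1,7), (1,9)}, so |H| = 10.

10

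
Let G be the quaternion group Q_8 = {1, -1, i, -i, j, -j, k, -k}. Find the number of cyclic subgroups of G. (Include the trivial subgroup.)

A cyclic subgroup of order d is generated by each of its φ(d) elements of order d, so the cyclic subgroups of order d number (#elements of order d)/φ(d).
Cyclic subgroups by order — order 1: 1; order 2: 1; order 4: 3.
Total: 5.

5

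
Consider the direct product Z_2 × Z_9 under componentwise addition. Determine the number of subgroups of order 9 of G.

1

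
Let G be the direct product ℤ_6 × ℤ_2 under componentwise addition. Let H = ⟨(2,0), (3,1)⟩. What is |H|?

6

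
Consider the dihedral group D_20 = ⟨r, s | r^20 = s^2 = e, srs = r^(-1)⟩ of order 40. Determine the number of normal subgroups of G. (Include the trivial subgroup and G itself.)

9

G has 48 subgroups. Checking conjugation-invariance by order — order 1: 1/1 normal; order 2: 1/21 normal; order 4: 1/11 normal; order 5: 1/1 normal; order 8: 0/5 normal; order 10: 1/5 normal; order 20: 3/3 normal; order 40: 1/1 normal.
Total normal subgroups: 9.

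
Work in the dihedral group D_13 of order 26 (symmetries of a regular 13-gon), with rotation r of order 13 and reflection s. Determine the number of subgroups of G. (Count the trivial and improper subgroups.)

16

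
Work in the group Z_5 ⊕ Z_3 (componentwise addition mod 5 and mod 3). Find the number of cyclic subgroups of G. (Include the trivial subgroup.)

4

Each element a generates a cyclic subgroup ⟨a⟩; distinct elements may generate the same one (a cyclic group of order d has φ(d) generators).
Cyclic subgroups by order — order 1: 1; order 3: 1; order 5: 1; order 15: 1.
Total: 4.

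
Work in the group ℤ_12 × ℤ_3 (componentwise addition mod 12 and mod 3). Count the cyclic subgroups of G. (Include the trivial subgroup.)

15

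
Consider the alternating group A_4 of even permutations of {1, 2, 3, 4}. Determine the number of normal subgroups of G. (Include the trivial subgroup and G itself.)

3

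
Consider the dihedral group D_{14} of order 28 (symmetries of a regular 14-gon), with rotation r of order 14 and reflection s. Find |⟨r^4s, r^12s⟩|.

14

|⟨r^4s⟩| = 2 and |⟨r^12s⟩| = 2, so |H| is a multiple of lcm(2, 2) = 2 and divides |G| = 28.
Closing under the operation: H = {e, r^2, r^4, r^6, r^8, r^10, r^12, s, r^2s, r^4s, r^6s, r^8s, r^10s, r^12s}, so |H| = 14.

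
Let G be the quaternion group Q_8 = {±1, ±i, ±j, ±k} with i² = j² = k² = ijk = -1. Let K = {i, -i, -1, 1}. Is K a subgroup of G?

|K| = 4 divides |G| = 8, consistent with Lagrange.
K contains the identity, every element's inverse is in K, and K is closed under ·: it is a subgroup.
In fact K = ⟨-i⟩.

Yes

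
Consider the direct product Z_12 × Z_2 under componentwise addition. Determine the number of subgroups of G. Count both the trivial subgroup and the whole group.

16

|G| = 24, so by Lagrange every subgroup order divides 24. Divisors: 1, 2, 3, 4, 6, 8, 12, 24.
Subgroups by order — order 1: 1; order 2: 3; order 3: 1; order 4: 3; order 6: 3; order 8: 1; order 12: 3; order 24: 1.
Total: 1 + 3 + 1 + 3 + 3 + 1 + 3 + 1 = 16.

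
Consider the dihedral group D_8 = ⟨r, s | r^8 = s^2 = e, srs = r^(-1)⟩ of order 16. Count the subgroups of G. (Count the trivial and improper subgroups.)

19

|G| = 16, so by Lagrange every subgroup order divides 16. Divisors: 1, 2, 4, 8, 16.
Subgroups by order — order 1: 1; order 2: 9; order 4: 5; order 8: 3; order 16: 1.
Total: 1 + 9 + 5 + 3 + 1 = 19.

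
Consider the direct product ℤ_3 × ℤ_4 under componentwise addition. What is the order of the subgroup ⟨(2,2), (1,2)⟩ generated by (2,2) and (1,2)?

6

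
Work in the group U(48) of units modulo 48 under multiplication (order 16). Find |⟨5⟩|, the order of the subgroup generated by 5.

Compute successive powers of 5 mod 48: 5, 25, 29, 1; 5^4 ≡ 1 (mod 48).
So |⟨5⟩| = 4.

4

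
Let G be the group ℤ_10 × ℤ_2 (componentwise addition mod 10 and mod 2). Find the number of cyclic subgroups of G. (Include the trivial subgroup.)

8

Group the elements of G by the cyclic subgroup they generate; each cyclic subgroup of order d accounts for φ(d) elements.
Cyclic subgroups by order — order 1: 1; order 2: 3; order 5: 1; order 10: 3.
Total: 8.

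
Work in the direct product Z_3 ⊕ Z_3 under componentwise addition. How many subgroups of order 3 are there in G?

|G| = 9 and 3 | 9, so subgroups of order 3 are possible by Lagrange.
The subgroups of order 3 are: {(0,0), (0,1), (0,2)}; {(0,0), (1,0), (2,0)}; {(0,0), (1,1), (2,2)}; {(0,0), (1,2), (2,1)}.
So G has 4 subgroups of order 3.

4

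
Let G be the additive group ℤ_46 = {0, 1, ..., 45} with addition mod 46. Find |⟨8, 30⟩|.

|⟨8⟩| = 23 and |⟨30⟩| = 23, so |H| is a multiple of lcm(23, 23) = 23 and divides |G| = 46.
Closing under the operation: H = {0, 2, 4, 6, 8, 10, 12, 14, 16, 18, 20, 22, 24, 26, 28, 30, 32, 34, 36, 38, 40, 42, 44}, so |H| = 23.

23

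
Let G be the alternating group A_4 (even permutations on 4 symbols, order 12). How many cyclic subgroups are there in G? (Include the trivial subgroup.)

A cyclic subgroup of order d is generated by each of its φ(d) elements of order d, so the cyclic subgroups of order d number (#elements of order d)/φ(d).
Cyclic subgroups by order — order 1: 1; order 2: 3; order 3: 4.
Total: 8.

8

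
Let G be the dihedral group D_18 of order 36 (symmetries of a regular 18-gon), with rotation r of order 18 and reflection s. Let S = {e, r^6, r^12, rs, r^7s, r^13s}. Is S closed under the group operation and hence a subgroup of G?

|S| = 6 divides |G| = 36, consistent with Lagrange.
S contains the identity, every element's inverse is in S, and S is closed under ·: it is a subgroup.

Yes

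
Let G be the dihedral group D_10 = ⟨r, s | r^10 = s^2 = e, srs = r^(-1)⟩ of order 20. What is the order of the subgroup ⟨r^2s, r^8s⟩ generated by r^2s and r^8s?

10

|⟨r^2s⟩| = 2 and |⟨r^8s⟩| = 2, so |H| is a multiple of lcm(2, 2) = 2 and divides |G| = 20.
Closing under the operation: H = {e, r^2, r^4, r^6, r^8, s, r^2s, r^4s, r^6s, r^8s}, so |H| = 10.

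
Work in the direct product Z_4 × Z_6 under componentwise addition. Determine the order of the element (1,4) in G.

12

The order of (1,4) in Z_4 × Z_6 is lcm(ord(1) in Z_4, ord(4) in Z_6).
ord(1) = 4 and ord(4) = 3, so |⟨(1,4)⟩| = lcm(4, 3) = 12.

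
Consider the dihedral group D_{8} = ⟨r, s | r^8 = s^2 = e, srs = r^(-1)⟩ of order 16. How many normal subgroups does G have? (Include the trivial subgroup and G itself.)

7

G has 19 subgroups. Checking conjugation-invariance by order — order 1: 1/1 normal; order 2: 1/9 normal; order 4: 1/5 normal; order 8: 3/3 normal; order 16: 1/1 normal.
Total normal subgroups: 7.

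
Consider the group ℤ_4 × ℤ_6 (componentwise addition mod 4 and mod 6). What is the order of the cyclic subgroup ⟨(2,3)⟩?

The order of (2,3) in Z_4 × Z_6 is lcm(ord(2) in Z_4, ord(3) in Z_6).
ord(2) = 2 and ord(3) = 2, so |⟨(2,3)⟩| = lcm(2, 2) = 2.

2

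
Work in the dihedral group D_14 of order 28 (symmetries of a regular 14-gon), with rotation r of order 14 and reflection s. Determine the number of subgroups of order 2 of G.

15

|G| = 28 and 2 | 28, so subgroups of order 2 are possible by Lagrange.
The subgroups of order 2 are: {e, r^10s}; {e, r^11s}; {e, r^12s}; {e, r^13s}; … (15 in all).
So G has 15 subgroups of order 2.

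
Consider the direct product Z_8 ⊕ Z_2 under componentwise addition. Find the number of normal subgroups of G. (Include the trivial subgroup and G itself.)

11

G is abelian, so every subgroup is normal.
G has 11 subgroups in total, hence 11 normal subgroups.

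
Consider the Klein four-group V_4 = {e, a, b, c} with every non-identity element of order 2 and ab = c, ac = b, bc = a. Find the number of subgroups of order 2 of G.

|G| = 4 and 2 | 4, so subgroups of order 2 are possible by Lagrange.
The subgroups of order 2 are: {e, a}; {e, b}; {e, c}.
So G has 3 subgroups of order 2.

3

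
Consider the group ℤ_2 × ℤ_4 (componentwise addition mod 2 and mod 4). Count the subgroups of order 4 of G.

|G| = 8 and 4 | 8, so subgroups of order 4 are possible by Lagrange.
The subgroups of order 4 are: {(0,0), (0,1), (0,2), (0,3)}; {(0,0), (0,2), (1,0), (1,2)}; {(0,0), (0,2), (1,1), (1,3)}.
So G has 3 subgroups of order 4.

3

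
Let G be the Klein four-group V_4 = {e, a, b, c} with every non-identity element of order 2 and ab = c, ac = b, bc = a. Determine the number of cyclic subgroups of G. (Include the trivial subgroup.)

Group the elements of G by the cyclic subgroup they generate; each cyclic subgroup of order d accounts for φ(d) elements.
Cyclic subgroups by order — order 1: 1; order 2: 3.
Total: 4.

4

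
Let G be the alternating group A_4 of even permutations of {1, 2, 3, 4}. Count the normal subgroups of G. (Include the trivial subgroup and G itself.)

3

G has 10 subgroups. Checking conjugation-invariance by order — order 1: 1/1 normal; order 2: 0/3 normal; order 3: 0/4 normal; order 4: 1/1 normal; order 12: 1/1 normal.
Total normal subgroups: 3.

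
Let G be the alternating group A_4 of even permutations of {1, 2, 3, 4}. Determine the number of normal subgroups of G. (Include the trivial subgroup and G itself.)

3

G has 10 subgroups. Checking conjugation-invariance by order — order 1: 1/1 normal; order 2: 0/3 normal; order 3: 0/4 normal; order 4: 1/1 normal; order 12: 1/1 normal.
Total normal subgroups: 3.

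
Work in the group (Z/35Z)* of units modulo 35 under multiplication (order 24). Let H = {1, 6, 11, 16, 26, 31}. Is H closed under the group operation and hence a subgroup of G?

Yes

|H| = 6 divides |G| = 24, consistent with Lagrange.
H contains the identity, every element's inverse is in H, and H is closed under ·: it is a subgroup.
In fact H = ⟨26⟩.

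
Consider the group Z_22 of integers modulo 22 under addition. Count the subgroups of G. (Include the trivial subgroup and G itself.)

4

Subgroups of the cyclic group Z_22 correspond bijectively to divisors of 22.
Divisors of 22: 1, 2, 11, 22.
So Z_22 has 4 subgroups.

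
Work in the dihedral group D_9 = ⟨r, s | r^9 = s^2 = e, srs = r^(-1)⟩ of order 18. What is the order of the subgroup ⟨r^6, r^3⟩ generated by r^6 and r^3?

|⟨r^6⟩| = 3 and |⟨r^3⟩| = 3, so |H| is a multiple of lcm(3, 3) = 3 and divides |G| = 18.
Closing under the operation: H = {e, r^3, r^6}, so |H| = 3.

3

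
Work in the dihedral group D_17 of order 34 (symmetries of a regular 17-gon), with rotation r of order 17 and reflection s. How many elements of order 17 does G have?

Enumerating element orders in G gives 16 elements of order 17.

16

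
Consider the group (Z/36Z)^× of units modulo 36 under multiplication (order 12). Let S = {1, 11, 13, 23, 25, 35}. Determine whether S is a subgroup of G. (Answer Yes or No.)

Yes

|S| = 6 divides |G| = 12, consistent with Lagrange.
S contains the identity, every element's inverse is in S, and S is closed under ·: it is a subgroup.
In fact S = ⟨23⟩.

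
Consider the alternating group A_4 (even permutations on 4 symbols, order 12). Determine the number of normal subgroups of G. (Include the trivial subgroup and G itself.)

3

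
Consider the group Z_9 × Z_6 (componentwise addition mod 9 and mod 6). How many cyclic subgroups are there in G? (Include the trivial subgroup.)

Group the elements of G by the cyclic subgroup they generate; each cyclic subgroup of order d accounts for φ(d) elements.
Cyclic subgroups by order — order 1: 1; order 2: 1; order 3: 4; order 6: 4; order 9: 3; order 18: 3.
Total: 16.

16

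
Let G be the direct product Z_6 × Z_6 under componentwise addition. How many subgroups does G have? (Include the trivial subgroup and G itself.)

|G| = 36, so by Lagrange every subgroup order divides 36. Divisors: 1, 2, 3, 4, 6, 9, 12, 18, 36.
Subgroups by order — order 1: 1; order 2: 3; order 3: 4; order 4: 1; order 6: 12; order 9: 1; order 12: 4; order 18: 3; order 36: 1.
Total: 1 + 3 + 4 + 1 + 12 + 1 + 4 + 3 + 1 = 30.

30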